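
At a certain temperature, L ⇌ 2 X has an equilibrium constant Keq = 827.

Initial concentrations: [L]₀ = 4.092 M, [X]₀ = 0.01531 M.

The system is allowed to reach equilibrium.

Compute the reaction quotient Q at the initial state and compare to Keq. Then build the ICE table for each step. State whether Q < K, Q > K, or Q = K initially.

Q₀ = 5.7282e-05 vs Keq = 827 ⇒ Q<K, forward
Step 1:
                    L           X
  init          4.092     0.01531
  Δ            -4.014       8.028
  eq          0.07822       8.043
  solve Keq expr → x = 4.014; check Q = 827

Q₀ = 5.7282e-05; Q < K (proceeds forward)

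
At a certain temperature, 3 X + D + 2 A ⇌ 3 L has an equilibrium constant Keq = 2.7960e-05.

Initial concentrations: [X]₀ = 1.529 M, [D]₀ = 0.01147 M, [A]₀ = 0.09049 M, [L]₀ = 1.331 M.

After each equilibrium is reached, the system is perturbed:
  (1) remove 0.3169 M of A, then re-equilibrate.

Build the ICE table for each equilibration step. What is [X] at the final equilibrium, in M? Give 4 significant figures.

[X]_eq = 2.812 M

Q₀ = 7023 vs Keq = 2.7960e-05 ⇒ Q>K, reverse
Step 1:
                    X           D           A           L
  init          1.529     0.01147     0.09049       1.331
  Δ             1.269      0.4231      0.8463      -1.269
  eq            2.798      0.4346      0.9368     0.06159
  solve Keq expr → x = -0.4231; check Q = 2.7960e-05
Then remove 0.3169 M of A.
Step 2:
                    X           D           A           L
  init          2.798      0.4346      0.6199     0.06159
  Δ           0.01395    0.004651    0.009301    -0.01395
  eq            2.812      0.4393      0.6292     0.04764
  solve Keq expr → x = -0.004651; check Q = 2.7960e-05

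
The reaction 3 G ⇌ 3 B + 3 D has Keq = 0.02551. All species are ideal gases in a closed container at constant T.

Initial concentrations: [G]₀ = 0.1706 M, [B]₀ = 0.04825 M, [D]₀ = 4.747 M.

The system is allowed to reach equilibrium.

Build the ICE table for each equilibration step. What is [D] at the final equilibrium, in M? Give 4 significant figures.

[D]_eq = 4.712 M

Q₀ = 2.42 vs Keq = 0.02551 ⇒ Q>K, reverse
Step 1:
                  G         B         D
  I          0.1706   0.04825     4.747
  C         0.03538  -0.03538  -0.03538
  E           0.206   0.01287     4.712
  solve Keq expr → x = -0.01179; check Q = 0.02551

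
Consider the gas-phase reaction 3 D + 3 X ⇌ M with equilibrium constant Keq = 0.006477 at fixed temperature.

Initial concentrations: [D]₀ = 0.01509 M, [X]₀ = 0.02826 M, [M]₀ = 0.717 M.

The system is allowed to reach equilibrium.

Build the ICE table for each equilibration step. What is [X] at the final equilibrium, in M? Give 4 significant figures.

[X]_eq = 1.708 M

Q₀ = 9.2456e+09 vs Keq = 0.006477 ⇒ Q>K, reverse
Step 1:
                    D           X           M
  I           0.01509     0.02826       0.717
  C              1.68        1.68     -0.5599
  E             1.695       1.708      0.1571
  solve Keq expr → x = -0.5599; check Q = 0.006477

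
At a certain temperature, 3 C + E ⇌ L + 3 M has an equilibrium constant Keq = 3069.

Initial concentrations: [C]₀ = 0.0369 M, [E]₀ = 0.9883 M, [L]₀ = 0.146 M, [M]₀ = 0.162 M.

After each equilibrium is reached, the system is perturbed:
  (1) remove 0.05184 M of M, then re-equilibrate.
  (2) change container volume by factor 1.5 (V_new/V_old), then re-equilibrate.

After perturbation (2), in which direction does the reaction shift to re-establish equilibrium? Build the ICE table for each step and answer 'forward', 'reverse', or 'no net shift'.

Direction: no net shift

Q₀ = 12.5 vs Keq = 3069 ⇒ Q<K, forward
Step 1:
                   C          E          L          M
  init        0.0369     0.9883      0.146      0.162
  Δ         -0.02975  -0.009915   0.009915    0.02975
  eq        0.007154     0.9784     0.1559     0.1917
  solve Keq expr → x = 0.009915; check Q = 3069
Then remove 0.05184 M of M.
Step 2:
                   C          E          L          M
  init      0.007154     0.9784     0.1559     0.1399
  Δ        -0.001857 -6.1888e-04 6.1888e-04   0.001857
  eq        0.005297     0.9778     0.1565     0.1418
  solve Keq expr → x = 6.1888e-04; check Q = 3069
Then change container volume by factor 1.5 (V_new/V_old).
Step 3:
                   C          E          L          M
  init      0.003531     0.6518     0.1044    0.09451
  Δ                0          0          0          0
  eq        0.003531     0.6518     0.1044    0.09451
  solve Keq expr → x = 0; check Q = 3069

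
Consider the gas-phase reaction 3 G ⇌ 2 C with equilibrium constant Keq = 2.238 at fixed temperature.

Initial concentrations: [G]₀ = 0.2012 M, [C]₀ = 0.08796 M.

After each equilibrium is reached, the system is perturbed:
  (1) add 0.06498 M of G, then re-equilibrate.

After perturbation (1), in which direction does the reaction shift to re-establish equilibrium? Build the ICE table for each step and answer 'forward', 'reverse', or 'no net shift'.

Direction: forward

Q₀ = 0.9499 vs Keq = 2.238 ⇒ Q<K, forward
Step 1:
                  G         C
  I          0.2012   0.08796
  C        -0.02875   0.01917
  E          0.1724    0.1071
  solve Keq expr → x = 0.009585; check Q = 2.238
Then add 0.06498 M of G.
Step 2:
                  G         C
  I          0.2374    0.1071
  C        -0.03846   0.02564
  E           0.199    0.1328
  solve Keq expr → x = 0.01282; check Q = 2.238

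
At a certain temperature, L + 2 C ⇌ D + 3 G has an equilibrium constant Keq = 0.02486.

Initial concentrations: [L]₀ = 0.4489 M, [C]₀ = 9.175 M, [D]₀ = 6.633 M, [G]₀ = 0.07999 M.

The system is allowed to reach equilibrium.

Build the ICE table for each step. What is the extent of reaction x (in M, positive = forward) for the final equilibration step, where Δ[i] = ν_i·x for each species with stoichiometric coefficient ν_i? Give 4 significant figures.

Q₀ = 8.9837e-05 vs Keq = 0.02486 ⇒ Q<K, forward
Step 1:
                   L          C          D          G
  Initial     0.4489      9.175      6.633    0.07999
  Change     -0.1253    -0.2506     0.1253      0.376
  Equil       0.3236      8.924      6.758      0.456
  solve Keq expr → x = 0.1253; check Q = 0.02486

x = 0.1253 M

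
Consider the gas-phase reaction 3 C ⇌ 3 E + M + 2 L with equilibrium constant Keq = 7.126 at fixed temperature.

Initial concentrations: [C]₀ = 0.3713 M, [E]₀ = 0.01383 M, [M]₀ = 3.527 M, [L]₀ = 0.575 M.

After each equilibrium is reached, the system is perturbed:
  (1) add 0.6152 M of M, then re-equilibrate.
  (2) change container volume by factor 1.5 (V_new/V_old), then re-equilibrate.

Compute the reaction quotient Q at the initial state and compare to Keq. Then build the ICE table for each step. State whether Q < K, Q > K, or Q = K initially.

Q₀ = 6.0261e-05; Q < K (proceeds forward)

Q₀ = 6.0261e-05 vs Keq = 7.126 ⇒ Q<K, forward
Step 1:
                    C           E           M           L
  I            0.3713     0.01383       3.527       0.575
  C           -0.2208      0.2208     0.07361      0.1472
  E            0.1505      0.2347       3.601      0.7222
  solve Keq expr → x = 0.07361; check Q = 7.126
Then add 0.6152 M of M.
Step 2:
                    C           E           M           L
  I            0.1505      0.2347       4.216      0.7222
  C          0.004575   -0.004575   -0.001525    -0.00305
  E             0.155      0.2301       4.214      0.7192
  solve Keq expr → x = -0.001525; check Q = 7.126
Then change container volume by factor 1.5 (V_new/V_old).
Step 3:
                    C           E           M           L
  I            0.1034      0.1534        2.81      0.4795
  C          -0.02259     0.02259    0.007529     0.01506
  E           0.08077       0.176       2.817      0.4945
  solve Keq expr → x = 0.007529; check Q = 7.126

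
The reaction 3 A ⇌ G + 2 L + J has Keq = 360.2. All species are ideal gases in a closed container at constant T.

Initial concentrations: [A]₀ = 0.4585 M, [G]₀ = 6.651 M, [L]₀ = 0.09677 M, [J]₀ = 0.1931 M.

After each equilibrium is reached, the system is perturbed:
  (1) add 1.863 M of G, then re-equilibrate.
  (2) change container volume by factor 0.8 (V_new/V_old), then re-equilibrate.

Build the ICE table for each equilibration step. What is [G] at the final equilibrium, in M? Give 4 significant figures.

Q₀ = 0.1248 vs Keq = 360.2 ⇒ Q<K, forward
Step 1:
                   A          G          L          J
  Initial     0.4585      6.651    0.09677     0.1931
  Change     -0.3697     0.1232     0.2465     0.1232
  Equil      0.08882      6.774     0.3432     0.3163
  solve Keq expr → x = 0.1232; check Q = 360.2
Then add 1.863 M of G.
Step 2:
                   A          G          L          J
  Initial    0.08882      8.637     0.3432     0.3163
  Change     0.00646  -0.002153  -0.004307  -0.002153
  Equil      0.09528      8.635     0.3389     0.3142
  solve Keq expr → x = -0.002153; check Q = 360.2
Then change container volume by factor 0.8 (V_new/V_old).
Step 3:
                   A          G          L          J
  Initial     0.1191      10.79     0.4236     0.3927
  Change    0.007845  -0.002615   -0.00523  -0.002615
  Equil        0.127      10.79     0.4184     0.3901
  solve Keq expr → x = -0.002615; check Q = 360.2

[G]_eq = 10.79 M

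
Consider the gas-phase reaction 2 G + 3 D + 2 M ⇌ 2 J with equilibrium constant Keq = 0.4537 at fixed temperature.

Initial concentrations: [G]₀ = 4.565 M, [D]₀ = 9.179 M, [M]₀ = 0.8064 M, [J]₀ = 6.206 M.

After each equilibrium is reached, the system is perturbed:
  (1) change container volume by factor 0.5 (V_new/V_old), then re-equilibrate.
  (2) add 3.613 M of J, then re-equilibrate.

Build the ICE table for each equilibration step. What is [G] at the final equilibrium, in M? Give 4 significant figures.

Q₀ = 0.003675 vs Keq = 0.4537 ⇒ Q<K, forward
Step 1:
                    G           D           M           J
  Initial       4.565       9.179      0.8064       6.206
  Change      -0.6925      -1.039     -0.6925      0.6925
  Equil         3.872        8.14      0.1139       6.899
  solve Keq expr → x = 0.3463; check Q = 0.4537
Then change container volume by factor 0.5 (V_new/V_old).
Step 2:
                    G           D           M           J
  Initial       7.745       16.28      0.2278        13.8
  Change      -0.1849     -0.2773     -0.1849      0.1849
  Equil          7.56          16     0.04289       13.98
  solve Keq expr → x = 0.09243; check Q = 0.4537
Then add 3.613 M of J.
Step 3:
                    G           D           M           J
  Initial        7.56          16     0.04289       17.59
  Change      0.01089     0.01633     0.01089    -0.01089
  Equil         7.571       16.02     0.05378       17.58
  solve Keq expr → x = -0.005445; check Q = 0.4537

[G]_eq = 7.571 M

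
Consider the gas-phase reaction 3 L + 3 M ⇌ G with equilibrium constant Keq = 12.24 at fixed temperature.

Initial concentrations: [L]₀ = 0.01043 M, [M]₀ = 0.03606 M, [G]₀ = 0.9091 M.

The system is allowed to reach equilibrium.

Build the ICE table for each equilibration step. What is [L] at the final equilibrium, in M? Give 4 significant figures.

Q₀ = 1.7088e+10 vs Keq = 12.24 ⇒ Q>K, reverse
Step 1:
                   L          M          G
  init       0.01043    0.03606     0.9091
  Δ            0.599      0.599    -0.1997
  eq          0.6094      0.635     0.7094
  solve Keq expr → x = -0.1997; check Q = 12.24

[L]_eq = 0.6094 M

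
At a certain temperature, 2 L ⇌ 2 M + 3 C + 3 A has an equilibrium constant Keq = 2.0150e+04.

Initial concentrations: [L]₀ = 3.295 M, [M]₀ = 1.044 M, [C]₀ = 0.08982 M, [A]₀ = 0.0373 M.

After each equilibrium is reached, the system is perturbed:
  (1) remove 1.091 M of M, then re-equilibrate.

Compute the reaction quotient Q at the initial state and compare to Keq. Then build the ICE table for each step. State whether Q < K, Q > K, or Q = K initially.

Q₀ = 3.7752e-09; Q < K (proceeds forward)

Q₀ = 3.7752e-09 vs Keq = 2.0150e+04 ⇒ Q<K, forward
Step 1:
                    L           M           C           A
  init          3.295       1.044     0.08982      0.0373
  Δ             -2.29        2.29       3.435       3.435
  eq            1.005       3.334       3.524       3.472
  solve Keq expr → x = 1.145; check Q = 2.0150e+04
Then remove 1.091 M of M.
Step 2:
                    L           M           C           A
  init          1.005       2.243       3.524       3.472
  Δ           -0.1439      0.1439      0.2159      0.2159
  eq           0.8613       2.387        3.74       3.688
  solve Keq expr → x = 0.07197; check Q = 2.0150e+04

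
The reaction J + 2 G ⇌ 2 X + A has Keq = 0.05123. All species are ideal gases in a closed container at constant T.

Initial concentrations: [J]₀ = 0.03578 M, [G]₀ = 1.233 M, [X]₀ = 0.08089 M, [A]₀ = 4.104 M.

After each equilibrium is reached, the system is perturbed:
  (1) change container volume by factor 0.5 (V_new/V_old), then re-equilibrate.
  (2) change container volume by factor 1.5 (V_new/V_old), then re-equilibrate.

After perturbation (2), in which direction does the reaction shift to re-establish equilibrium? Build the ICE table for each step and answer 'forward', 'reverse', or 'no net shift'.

Direction: no net shift

Q₀ = 0.4937 vs Keq = 0.05123 ⇒ Q>K, reverse
Step 1:
                   J          G          X          A
  I          0.03578      1.233    0.08089      4.104
  C          0.02306    0.04613   -0.04613   -0.02306
  E          0.05884      1.279    0.03476      4.081
  solve Keq expr → x = -0.02306; check Q = 0.05123
Then change container volume by factor 0.5 (V_new/V_old).
Step 2:
                   J          G          X          A
  I           0.1177      2.558    0.06953      8.162
  C                0          0          0          0
  E           0.1177      2.558    0.06953      8.162
  solve Keq expr → x = 0; check Q = 0.05123
Then change container volume by factor 1.5 (V_new/V_old).
Step 3:
                   J          G          X          A
  I          0.07846      1.706    0.04635      5.441
  C                0          0          0          0
  E          0.07846      1.706    0.04635      5.441
  solve Keq expr → x = 0; check Q = 0.05123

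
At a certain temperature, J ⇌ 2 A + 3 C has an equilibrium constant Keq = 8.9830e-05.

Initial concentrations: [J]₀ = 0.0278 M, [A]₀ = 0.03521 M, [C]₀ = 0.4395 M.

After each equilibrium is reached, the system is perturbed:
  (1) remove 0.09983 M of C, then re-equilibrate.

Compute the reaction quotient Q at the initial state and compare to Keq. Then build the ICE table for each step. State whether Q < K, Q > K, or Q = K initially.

Q₀ = 0.003786; Q > K (proceeds reverse)

Q₀ = 0.003786 vs Keq = 8.9830e-05 ⇒ Q>K, reverse
Step 1:
                    J           A           C
  init         0.0278     0.03521      0.4395
  Δ           0.01376    -0.02752    -0.04128
  eq          0.04156    0.007689      0.3982
  solve Keq expr → x = -0.01376; check Q = 8.9830e-05
Then remove 0.09983 M of C.
Step 2:
                    J           A           C
  init        0.04156    0.007689      0.2984
  Δ         -0.001799    0.003598    0.005397
  eq          0.03976     0.01129      0.3038
  solve Keq expr → x = 0.001799; check Q = 8.9830e-05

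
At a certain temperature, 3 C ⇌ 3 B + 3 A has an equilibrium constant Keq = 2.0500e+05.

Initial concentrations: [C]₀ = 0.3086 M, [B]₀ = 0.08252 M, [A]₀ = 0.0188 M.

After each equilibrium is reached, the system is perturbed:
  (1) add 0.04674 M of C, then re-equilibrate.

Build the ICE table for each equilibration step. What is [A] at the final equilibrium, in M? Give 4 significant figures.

Q₀ = 1.2705e-07 vs Keq = 2.0500e+05 ⇒ Q<K, forward
Step 1:
                   C          B          A
  I           0.3086    0.08252     0.0188
  C          -0.3065     0.3065     0.3065
  E         0.002146      0.389     0.3253
  solve Keq expr → x = 0.1022; check Q = 2.0500e+05
Then add 0.04674 M of C.
Step 2:
                   C          B          A
  I          0.04889      0.389     0.3253
  C         -0.04614    0.04614    0.04614
  E         0.002741     0.4351     0.3714
  solve Keq expr → x = 0.01538; check Q = 2.0500e+05

[A]_eq = 0.3714 M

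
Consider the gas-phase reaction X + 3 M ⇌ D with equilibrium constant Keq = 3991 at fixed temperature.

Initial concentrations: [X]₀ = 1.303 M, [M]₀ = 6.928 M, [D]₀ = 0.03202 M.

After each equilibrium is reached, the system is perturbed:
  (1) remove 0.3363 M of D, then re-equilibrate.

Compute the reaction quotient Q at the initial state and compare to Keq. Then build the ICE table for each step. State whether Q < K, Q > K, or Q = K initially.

Q₀ = 7.3902e-05; Q < K (proceeds forward)

Q₀ = 7.3902e-05 vs Keq = 3991 ⇒ Q<K, forward
Step 1:
                   X          M          D
  I            1.303      6.928    0.03202
  C           -1.303     -3.909      1.303
  E       1.2156e-05      3.019      1.335
  solve Keq expr → x = 1.303; check Q = 3991
Then remove 0.3363 M of D.
Step 2:
                   X          M          D
  I       1.2156e-05      3.019     0.9987
  C       -3.0621e-06 -9.1864e-06 3.0621e-06
  E       9.0940e-06      3.019     0.9987
  solve Keq expr → x = 3.0621e-06; check Q = 3991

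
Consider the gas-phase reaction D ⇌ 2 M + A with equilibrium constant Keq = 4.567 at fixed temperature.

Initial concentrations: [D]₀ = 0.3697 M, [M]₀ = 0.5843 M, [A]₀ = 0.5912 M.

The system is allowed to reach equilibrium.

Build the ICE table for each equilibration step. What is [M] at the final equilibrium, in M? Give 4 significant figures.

Q₀ = 0.546 vs Keq = 4.567 ⇒ Q<K, forward
Step 1:
                    D           M           A
  I            0.3697      0.5843      0.5912
  C            -0.201       0.402       0.201
  E            0.1687      0.9863      0.7922
  solve Keq expr → x = 0.201; check Q = 4.567

[M]_eq = 0.9863 M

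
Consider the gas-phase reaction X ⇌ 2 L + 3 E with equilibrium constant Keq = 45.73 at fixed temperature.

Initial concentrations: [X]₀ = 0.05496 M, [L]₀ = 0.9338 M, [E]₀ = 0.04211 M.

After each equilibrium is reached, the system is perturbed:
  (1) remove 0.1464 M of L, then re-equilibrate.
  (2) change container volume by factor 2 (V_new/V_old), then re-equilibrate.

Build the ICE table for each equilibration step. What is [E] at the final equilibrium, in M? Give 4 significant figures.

[E]_eq = 0.1035 M

Q₀ = 0.001185 vs Keq = 45.73 ⇒ Q<K, forward
Step 1:
                  X         L         E
  Initial   0.05496    0.9338   0.04211
  Change   -0.05475    0.1095    0.1643
  Equil   2.0918e-04     1.043    0.2064
  solve Keq expr → x = 0.05475; check Q = 45.73
Then remove 0.1464 M of L.
Step 2:
                  X         L         E
  Initial 2.0918e-04    0.8969    0.2064
  Change  -5.4183e-05 1.0837e-04 1.6255e-04
  Equil   1.5499e-04     0.897    0.2065
  solve Keq expr → x = 5.4183e-05; check Q = 45.73
Then change container volume by factor 2 (V_new/V_old).
Step 3:
                  X         L         E
  Initial 7.7496e-05    0.4485    0.1033
  Change  -7.2619e-05 1.4524e-04 2.1786e-04
  Equil   4.8774e-06    0.4487    0.1035
  solve Keq expr → x = 7.2619e-05; check Q = 45.73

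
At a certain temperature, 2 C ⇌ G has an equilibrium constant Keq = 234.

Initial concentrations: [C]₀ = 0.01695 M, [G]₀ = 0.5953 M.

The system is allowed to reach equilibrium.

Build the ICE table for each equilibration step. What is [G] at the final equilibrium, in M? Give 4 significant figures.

[G]_eq = 0.5789 M

Q₀ = 2072 vs Keq = 234 ⇒ Q>K, reverse
Step 1:
                  C         G
  I         0.01695    0.5953
  C         0.03279  -0.01639
  E         0.04974    0.5789
  solve Keq expr → x = -0.01639; check Q = 234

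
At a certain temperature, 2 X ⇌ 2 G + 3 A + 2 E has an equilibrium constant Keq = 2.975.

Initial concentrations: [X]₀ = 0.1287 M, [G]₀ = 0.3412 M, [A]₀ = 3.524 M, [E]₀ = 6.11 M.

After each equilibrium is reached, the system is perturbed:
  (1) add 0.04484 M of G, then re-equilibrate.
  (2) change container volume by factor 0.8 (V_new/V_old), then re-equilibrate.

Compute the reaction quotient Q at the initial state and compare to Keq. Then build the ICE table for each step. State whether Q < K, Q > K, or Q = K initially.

Q₀ = 1.1483e+04 vs Keq = 2.975 ⇒ Q>K, reverse
Step 1:
                   X          G          A          E
  init        0.1287     0.3412      3.524       6.11
  Δ           0.3163    -0.3163    -0.4745    -0.3163
  eq           0.445    0.02488       3.05      5.794
  solve Keq expr → x = -0.1582; check Q = 2.975
Then add 0.04484 M of G.
Step 2:
                   X          G          A          E
  init         0.445    0.06972       3.05      5.794
  Δ          0.04147   -0.04147    -0.0622   -0.04147
  eq          0.4865    0.02825      2.987      5.752
  solve Keq expr → x = -0.02073; check Q = 2.975
Then change container volume by factor 0.8 (V_new/V_old).
Step 3:
                   X          G          A          E
  init        0.6081    0.03532      3.734       7.19
  Δ           0.0144    -0.0144    -0.0216    -0.0144
  eq          0.6225    0.02092      3.713      7.176
  solve Keq expr → x = -0.007199; check Q = 2.975

Q₀ = 1.1483e+04; Q > K (proceeds reverse)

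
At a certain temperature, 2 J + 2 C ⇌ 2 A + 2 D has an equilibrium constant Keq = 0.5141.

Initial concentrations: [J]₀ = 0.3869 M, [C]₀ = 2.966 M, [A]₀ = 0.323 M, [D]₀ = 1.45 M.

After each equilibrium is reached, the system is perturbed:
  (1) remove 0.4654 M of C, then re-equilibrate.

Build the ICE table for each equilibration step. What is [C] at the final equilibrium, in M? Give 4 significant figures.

Q₀ = 0.1666 vs Keq = 0.5141 ⇒ Q<K, forward
Step 1:
                   J          C          A          D
  init        0.3869      2.966      0.323       1.45
  Δ         -0.08437   -0.08437    0.08437    0.08437
  eq          0.3025      2.882     0.4074      1.534
  solve Keq expr → x = 0.04219; check Q = 0.5141
Then remove 0.4654 M of C.
Step 2:
                   J          C          A          D
  init        0.3025      2.416     0.4074      1.534
  Δ          0.02599    0.02599   -0.02599   -0.02599
  eq          0.3285      2.442     0.3814      1.508
  solve Keq expr → x = -0.013; check Q = 0.5141

[C]_eq = 2.442 M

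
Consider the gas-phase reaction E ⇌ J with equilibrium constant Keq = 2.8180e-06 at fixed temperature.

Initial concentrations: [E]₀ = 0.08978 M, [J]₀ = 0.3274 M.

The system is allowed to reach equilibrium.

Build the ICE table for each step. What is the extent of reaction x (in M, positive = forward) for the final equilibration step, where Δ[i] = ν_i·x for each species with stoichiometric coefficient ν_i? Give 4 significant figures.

Q₀ = 3.647 vs Keq = 2.8180e-06 ⇒ Q>K, reverse
Step 1:
                    E           J
  init        0.08978      0.3274
  Δ            0.3274     -0.3274
  eq           0.4172  1.1756e-06
  solve Keq expr → x = -0.3274; check Q = 2.8180e-06

x = -0.3274 M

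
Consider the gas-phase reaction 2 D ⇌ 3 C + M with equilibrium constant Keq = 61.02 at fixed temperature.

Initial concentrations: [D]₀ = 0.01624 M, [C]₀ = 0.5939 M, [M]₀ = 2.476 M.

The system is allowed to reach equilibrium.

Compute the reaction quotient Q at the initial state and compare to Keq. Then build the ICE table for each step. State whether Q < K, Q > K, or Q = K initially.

Q₀ = 1967 vs Keq = 61.02 ⇒ Q>K, reverse
Step 1:
                    D           C           M
  Initial     0.01624      0.5939       2.476
  Change      0.05652    -0.08478    -0.02826
  Equil       0.07276      0.5091       2.448
  solve Keq expr → x = -0.02826; check Q = 61.02

Q₀ = 1967; Q > K (proceeds reverse)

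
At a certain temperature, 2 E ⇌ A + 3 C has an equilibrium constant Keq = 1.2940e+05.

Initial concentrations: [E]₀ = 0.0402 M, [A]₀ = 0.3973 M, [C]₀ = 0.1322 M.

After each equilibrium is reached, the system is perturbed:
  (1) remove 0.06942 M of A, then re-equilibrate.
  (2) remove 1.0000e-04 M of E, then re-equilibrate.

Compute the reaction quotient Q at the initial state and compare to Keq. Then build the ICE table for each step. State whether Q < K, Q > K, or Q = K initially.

Q₀ = 0.568 vs Keq = 1.2940e+05 ⇒ Q<K, forward
Step 1:
                    E           A           C
  I            0.0402      0.3973      0.1322
  C          -0.04005     0.02002     0.06007
  E        1.5141e-04      0.4173      0.1923
  solve Keq expr → x = 0.02002; check Q = 1.2940e+05
Then remove 0.06942 M of A.
Step 2:
                    E           A           C
  I        1.5141e-04      0.3479      0.1923
  C       -1.3143e-05  6.5714e-06  1.9714e-05
  E        1.3826e-04      0.3479      0.1923
  solve Keq expr → x = 6.5714e-06; check Q = 1.2940e+05
Then remove 1.0000e-04 M of E.
Step 3:
                    E           A           C
  I        3.8265e-05      0.3479      0.1923
  C        9.9829e-05 -4.9914e-05 -1.4974e-04
  E        1.3809e-04      0.3479      0.1921
  solve Keq expr → x = -4.9914e-05; check Q = 1.2940e+05

Q₀ = 0.568; Q < K (proceeds forward)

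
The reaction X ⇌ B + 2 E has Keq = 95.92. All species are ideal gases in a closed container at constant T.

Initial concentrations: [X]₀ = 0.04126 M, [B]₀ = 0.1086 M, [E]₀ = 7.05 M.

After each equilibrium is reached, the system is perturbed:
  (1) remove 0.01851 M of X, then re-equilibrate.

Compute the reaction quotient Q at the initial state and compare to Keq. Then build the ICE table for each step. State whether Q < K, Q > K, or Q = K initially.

Q₀ = 130.8 vs Keq = 95.92 ⇒ Q>K, reverse
Step 1:
                   X          B          E
  I          0.04126     0.1086       7.05
  C         0.009703  -0.009703   -0.01941
  E          0.05096     0.0989      7.031
  solve Keq expr → x = -0.009703; check Q = 95.92
Then remove 0.01851 M of X.
Step 2:
                   X          B          E
  I          0.03245     0.0989      7.031
  C          0.01201   -0.01201   -0.02403
  E          0.04447    0.08688      7.007
  solve Keq expr → x = -0.01201; check Q = 95.92

Q₀ = 130.8; Q > K (proceeds reverse)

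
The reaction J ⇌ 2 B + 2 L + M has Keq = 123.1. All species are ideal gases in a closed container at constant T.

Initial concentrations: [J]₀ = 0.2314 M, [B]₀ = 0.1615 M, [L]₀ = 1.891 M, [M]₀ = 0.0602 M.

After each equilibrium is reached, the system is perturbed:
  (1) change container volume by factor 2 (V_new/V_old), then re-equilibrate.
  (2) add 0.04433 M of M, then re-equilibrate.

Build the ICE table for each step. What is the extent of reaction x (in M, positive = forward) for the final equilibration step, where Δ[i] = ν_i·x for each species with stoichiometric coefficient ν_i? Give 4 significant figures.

x = -4.8260e-05 M

Q₀ = 0.02426 vs Keq = 123.1 ⇒ Q<K, forward
Step 1:
                  J         B         L         M
  Initial    0.2314    0.1615     1.891    0.0602
  Change    -0.2266    0.4531    0.4531    0.2266
  Equil    0.004836    0.6146     2.344    0.2868
  solve Keq expr → x = 0.2266; check Q = 123.1
Then change container volume by factor 2 (V_new/V_old).
Step 2:
                  J         B         L         M
  Initial  0.002418    0.3073     1.172    0.1434
  Change  -0.002259  0.004517  0.004517  0.002259
  Equil   1.5926e-04    0.3118     1.177    0.1456
  solve Keq expr → x = 0.002259; check Q = 123.1
Then add 0.04433 M of M.
Step 3:
                  J         B         L         M
  Initial 1.5926e-04    0.3118     1.177      0.19
  Change  4.8260e-05 -9.6521e-05 -9.6521e-05 -4.8260e-05
  Equil   2.0752e-04    0.3117     1.176    0.1899
  solve Keq expr → x = -4.8260e-05; check Q = 123.1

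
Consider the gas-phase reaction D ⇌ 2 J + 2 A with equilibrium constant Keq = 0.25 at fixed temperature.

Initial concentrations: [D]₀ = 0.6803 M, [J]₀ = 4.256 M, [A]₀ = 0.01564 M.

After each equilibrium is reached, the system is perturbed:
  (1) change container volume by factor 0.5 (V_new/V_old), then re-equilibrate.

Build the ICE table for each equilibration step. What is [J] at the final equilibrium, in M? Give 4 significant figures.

Q₀ = 0.006513 vs Keq = 0.25 ⇒ Q<K, forward
Step 1:
                  D         J         A
  Initial    0.6803     4.256   0.01564
  Change   -0.03841   0.07682   0.07682
  Equil      0.6419     4.333   0.09246
  solve Keq expr → x = 0.03841; check Q = 0.25
Then change container volume by factor 0.5 (V_new/V_old).
Step 2:
                  D         J         A
  Initial     1.284     8.666    0.1849
  Change    0.05857   -0.1171   -0.1171
  Equil       1.342     8.548   0.06777
  solve Keq expr → x = -0.05857; check Q = 0.25

[J]_eq = 8.548 M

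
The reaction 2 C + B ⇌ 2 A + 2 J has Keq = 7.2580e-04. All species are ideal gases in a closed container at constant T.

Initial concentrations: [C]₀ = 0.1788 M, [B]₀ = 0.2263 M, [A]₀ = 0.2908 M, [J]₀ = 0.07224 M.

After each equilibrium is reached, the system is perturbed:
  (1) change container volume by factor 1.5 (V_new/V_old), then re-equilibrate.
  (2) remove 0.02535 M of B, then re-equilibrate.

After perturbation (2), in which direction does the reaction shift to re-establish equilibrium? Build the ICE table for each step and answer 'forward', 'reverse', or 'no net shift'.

Q₀ = 0.061 vs Keq = 7.2580e-04 ⇒ Q>K, reverse
Step 1:
                  C         B         A         J
  init       0.1788    0.2263    0.2908   0.07224
  Δ         0.05835   0.02917  -0.05835  -0.05835
  eq         0.2371    0.2555    0.2325   0.01389
  solve Keq expr → x = -0.02917; check Q = 7.2580e-04
Then change container volume by factor 1.5 (V_new/V_old).
Step 2:
                  C         B         A         J
  init       0.1581    0.1703     0.155  0.009261
  Δ       -0.001795 -8.9751e-04  0.001795  0.001795
  eq         0.1563    0.1694    0.1568   0.01106
  solve Keq expr → x = 8.9751e-04; check Q = 7.2580e-04
Then remove 0.02535 M of B.
Step 3:
                  C         B         A         J
  init       0.1563    0.1441    0.1568   0.01106
  Δ       7.4924e-04 3.7462e-04 -7.4924e-04 -7.4924e-04
  eq         0.1571    0.1444     0.156   0.01031
  solve Keq expr → x = -3.7462e-04; check Q = 7.2580e-04

Direction: reverse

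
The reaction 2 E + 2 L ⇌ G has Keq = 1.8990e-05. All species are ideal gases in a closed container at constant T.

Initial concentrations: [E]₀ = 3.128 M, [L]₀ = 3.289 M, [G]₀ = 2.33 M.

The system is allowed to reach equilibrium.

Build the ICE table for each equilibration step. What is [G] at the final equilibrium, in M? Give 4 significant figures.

[G]_eq = 0.06788 M

Q₀ = 0.02201 vs Keq = 1.8990e-05 ⇒ Q>K, reverse
Step 1:
                  E         L         G
  Initial     3.128     3.289      2.33
  Change      4.524     4.524    -2.262
  Equil       7.652     7.813   0.06788
  solve Keq expr → x = -2.262; check Q = 1.8990e-05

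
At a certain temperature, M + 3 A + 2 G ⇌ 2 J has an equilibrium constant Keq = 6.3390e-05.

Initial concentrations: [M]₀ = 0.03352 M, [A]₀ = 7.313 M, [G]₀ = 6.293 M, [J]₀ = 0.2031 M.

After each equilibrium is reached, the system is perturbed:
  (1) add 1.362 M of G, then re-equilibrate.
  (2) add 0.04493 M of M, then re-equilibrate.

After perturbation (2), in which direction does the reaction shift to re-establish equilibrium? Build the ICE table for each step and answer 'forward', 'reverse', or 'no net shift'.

Direction: forward

Q₀ = 7.9454e-05 vs Keq = 6.3390e-05 ⇒ Q>K, reverse
Step 1:
                   M          A          G          J
  I          0.03352      7.313      6.293     0.2031
  C         0.004518    0.01355   0.009035  -0.009035
  E          0.03804      7.327      6.302     0.1941
  solve Keq expr → x = -0.004518; check Q = 6.3390e-05
Then add 1.362 M of G.
Step 2:
                   M          A          G          J
  I          0.03804      7.327      7.664     0.1941
  C         -0.00768   -0.02304   -0.01536    0.01536
  E          0.03036      7.304      7.649     0.2094
  solve Keq expr → x = 0.00768; check Q = 6.3390e-05
Then add 0.04493 M of M.
Step 3:
                   M          A          G          J
  I          0.07529      7.304      7.649     0.2094
  C         -0.02587   -0.07761   -0.05174    0.05174
  E          0.04942      7.226      7.597     0.2612
  solve Keq expr → x = 0.02587; check Q = 6.3390e-05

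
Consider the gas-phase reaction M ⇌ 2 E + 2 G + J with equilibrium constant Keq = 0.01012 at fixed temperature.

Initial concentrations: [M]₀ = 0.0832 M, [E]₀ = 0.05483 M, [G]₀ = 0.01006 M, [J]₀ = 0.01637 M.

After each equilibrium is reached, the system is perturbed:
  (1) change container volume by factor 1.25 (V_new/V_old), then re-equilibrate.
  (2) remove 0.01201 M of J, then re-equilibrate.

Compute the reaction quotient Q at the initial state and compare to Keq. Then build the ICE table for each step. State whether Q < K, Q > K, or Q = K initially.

Q₀ = 5.9863e-08 vs Keq = 0.01012 ⇒ Q<K, forward
Step 1:
                  M         E         G         J
  init       0.0832   0.05483   0.01006   0.01637
  Δ        -0.07401     0.148     0.148   0.07401
  eq       0.009186    0.2029    0.1581   0.09038
  solve Keq expr → x = 0.07401; check Q = 0.01012
Then change container volume by factor 1.25 (V_new/V_old).
Step 2:
                  M         E         G         J
  init     0.007348    0.1623    0.1265   0.07231
  Δ       -0.003519  0.007038  0.007038  0.003519
  eq       0.003829    0.1693    0.1335   0.07583
  solve Keq expr → x = 0.003519; check Q = 0.01012
Then remove 0.01201 M of J.
Step 3:
                  M         E         G         J
  init     0.003829    0.1693    0.1335   0.06382
  Δ       -4.9460e-04 9.8920e-04 9.8920e-04 4.9460e-04
  eq       0.003335    0.1703    0.1345   0.06431
  solve Keq expr → x = 4.9460e-04; check Q = 0.01012

Q₀ = 5.9863e-08; Q < K (proceeds forward)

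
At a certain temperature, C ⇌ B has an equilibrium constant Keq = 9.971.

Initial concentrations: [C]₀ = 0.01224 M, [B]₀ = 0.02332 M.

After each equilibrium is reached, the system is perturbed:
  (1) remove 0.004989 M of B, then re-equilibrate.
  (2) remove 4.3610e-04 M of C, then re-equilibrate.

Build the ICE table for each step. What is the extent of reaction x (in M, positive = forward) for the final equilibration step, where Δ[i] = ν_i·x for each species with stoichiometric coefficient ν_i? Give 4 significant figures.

Q₀ = 1.905 vs Keq = 9.971 ⇒ Q<K, forward
Step 1:
                  C         B
  init      0.01224   0.02332
  Δ       -0.008999  0.008999
  eq       0.003241   0.03232
  solve Keq expr → x = 0.008999; check Q = 9.971
Then remove 0.004989 M of B.
Step 2:
                  C         B
  init     0.003241   0.02733
  Δ       -4.5474e-04 4.5474e-04
  eq       0.002787   0.02778
  solve Keq expr → x = 4.5474e-04; check Q = 9.971
Then remove 4.3610e-04 M of C.
Step 3:
                  C         B
  init      0.00235   0.02778
  Δ       3.9635e-04 -3.9635e-04
  eq       0.002747   0.02739
  solve Keq expr → x = -3.9635e-04; check Q = 9.971

x = -3.9635e-04 M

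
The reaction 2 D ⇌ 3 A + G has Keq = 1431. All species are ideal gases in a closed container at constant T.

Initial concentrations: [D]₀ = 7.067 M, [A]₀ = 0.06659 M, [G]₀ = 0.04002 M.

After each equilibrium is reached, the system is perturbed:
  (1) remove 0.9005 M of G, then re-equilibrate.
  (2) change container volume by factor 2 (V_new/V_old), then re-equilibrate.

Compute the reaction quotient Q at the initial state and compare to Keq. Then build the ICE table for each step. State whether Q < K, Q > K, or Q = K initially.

Q₀ = 2.3661e-07 vs Keq = 1431 ⇒ Q<K, forward
Step 1:
                  D         A         G
  I           7.067   0.06659   0.04002
  C          -5.864     8.797     2.932
  E           1.203     8.863     2.972
  solve Keq expr → x = 2.932; check Q = 1431
Then remove 0.9005 M of G.
Step 2:
                  D         A         G
  I           1.203     8.863     2.072
  C         -0.1438    0.2157   0.07189
  E           1.059     9.079     2.144
  solve Keq expr → x = 0.07189; check Q = 1431
Then change container volume by factor 2 (V_new/V_old).
Step 3:
                  D         A         G
  I          0.5294     4.539     1.072
  C         -0.2205    0.3307    0.1102
  E          0.3089      4.87     1.182
  solve Keq expr → x = 0.1102; check Q = 1431

Q₀ = 2.3661e-07; Q < K (proceeds forward)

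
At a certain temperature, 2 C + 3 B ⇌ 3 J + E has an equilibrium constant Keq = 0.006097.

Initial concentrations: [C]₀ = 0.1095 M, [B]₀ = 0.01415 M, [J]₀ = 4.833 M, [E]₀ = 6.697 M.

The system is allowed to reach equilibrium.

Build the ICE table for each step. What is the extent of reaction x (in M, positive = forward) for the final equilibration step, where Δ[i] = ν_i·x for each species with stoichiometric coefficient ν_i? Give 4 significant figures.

x = -1.335 M

Q₀ = 2.2255e+10 vs Keq = 0.006097 ⇒ Q>K, reverse
Step 1:
                    C           B           J           E
  Initial      0.1095     0.01415       4.833       6.697
  Change        2.669       4.004      -4.004      -1.335
  Equil         2.779       4.018       0.829       5.362
  solve Keq expr → x = -1.335; check Q = 0.006097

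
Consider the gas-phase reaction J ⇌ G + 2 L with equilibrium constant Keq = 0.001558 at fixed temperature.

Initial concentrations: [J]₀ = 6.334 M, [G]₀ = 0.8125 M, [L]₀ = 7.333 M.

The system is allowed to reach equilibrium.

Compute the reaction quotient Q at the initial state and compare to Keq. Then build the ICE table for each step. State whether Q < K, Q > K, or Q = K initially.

Q₀ = 6.898 vs Keq = 0.001558 ⇒ Q>K, reverse
Step 1:
                   J          G          L
  init         6.334     0.8125      7.333
  Δ           0.8122    -0.8122     -1.624
  eq           7.146 3.4164e-04      5.709
  solve Keq expr → x = -0.8122; check Q = 0.001558

Q₀ = 6.898; Q > K (proceeds reverse)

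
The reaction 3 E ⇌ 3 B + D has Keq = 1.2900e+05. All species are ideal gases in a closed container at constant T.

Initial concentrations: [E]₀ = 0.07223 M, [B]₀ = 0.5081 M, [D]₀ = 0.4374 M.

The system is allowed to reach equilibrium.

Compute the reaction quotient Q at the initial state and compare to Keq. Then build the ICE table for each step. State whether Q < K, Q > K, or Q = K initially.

Q₀ = 152.3; Q < K (proceeds forward)

Q₀ = 152.3 vs Keq = 1.2900e+05 ⇒ Q<K, forward
Step 1:
                   E          B          D
  Initial    0.07223     0.5081     0.4374
  Change    -0.06351    0.06351    0.02117
  Equil     0.008724     0.5716     0.4586
  solve Keq expr → x = 0.02117; check Q = 1.2900e+05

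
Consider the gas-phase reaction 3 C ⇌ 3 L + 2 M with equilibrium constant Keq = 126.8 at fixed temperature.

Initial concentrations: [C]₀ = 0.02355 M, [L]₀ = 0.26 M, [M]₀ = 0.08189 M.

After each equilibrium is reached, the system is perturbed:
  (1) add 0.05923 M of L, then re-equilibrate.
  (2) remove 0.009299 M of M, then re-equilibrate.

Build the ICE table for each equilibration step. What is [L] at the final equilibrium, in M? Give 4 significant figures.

Q₀ = 9.024 vs Keq = 126.8 ⇒ Q<K, forward
Step 1:
                  C         L         M
  I         0.02355      0.26   0.08189
  C        -0.01263   0.01263  0.008418
  E         0.01092    0.2726   0.09031
  solve Keq expr → x = 0.004209; check Q = 126.8
Then add 0.05923 M of L.
Step 2:
                  C         L         M
  I         0.01092    0.3319   0.09031
  C        0.002147 -0.002147 -0.001431
  E         0.01307    0.3297   0.08888
  solve Keq expr → x = -7.1571e-04; check Q = 126.8
Then remove 0.009299 M of M.
Step 3:
                  C         L         M
  I         0.01307    0.3297   0.07958
  C       -8.4035e-04 8.4035e-04 5.6023e-04
  E         0.01223    0.3306   0.08014
  solve Keq expr → x = 2.8012e-04; check Q = 126.8

[L]_eq = 0.3306 M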